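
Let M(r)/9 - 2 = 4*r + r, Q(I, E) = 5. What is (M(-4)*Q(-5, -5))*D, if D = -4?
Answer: 3240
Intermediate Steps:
M(r) = 18 + 45*r (M(r) = 18 + 9*(4*r + r) = 18 + 9*(5*r) = 18 + 45*r)
(M(-4)*Q(-5, -5))*D = ((18 + 45*(-4))*5)*(-4) = ((18 - 180)*5)*(-4) = -162*5*(-4) = -810*(-4) = 3240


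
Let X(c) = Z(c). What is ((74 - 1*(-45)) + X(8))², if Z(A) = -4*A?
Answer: 7569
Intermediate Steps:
X(c) = -4*c
((74 - 1*(-45)) + X(8))² = ((74 - 1*(-45)) - 4*8)² = ((74 + 45) - 32)² = (119 - 32)² = 87² = 7569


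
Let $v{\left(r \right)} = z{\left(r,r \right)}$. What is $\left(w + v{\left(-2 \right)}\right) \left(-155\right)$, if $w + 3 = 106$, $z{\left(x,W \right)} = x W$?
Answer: $-16585$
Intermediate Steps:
$z{\left(x,W \right)} = W x$
$v{\left(r \right)} = r^{2}$ ($v{\left(r \right)} = r r = r^{2}$)
$w = 103$ ($w = -3 + 106 = 103$)
$\left(w + v{\left(-2 \right)}\right) \left(-155\right) = \left(103 + \left(-2\right)^{2}\right) \left(-155\right) = \left(103 + 4\right) \left(-155\right) = 107 \left(-155\right) = -16585$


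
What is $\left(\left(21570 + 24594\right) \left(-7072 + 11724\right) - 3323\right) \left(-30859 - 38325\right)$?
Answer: $-14857375040320$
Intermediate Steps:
$\left(\left(21570 + 24594\right) \left(-7072 + 11724\right) - 3323\right) \left(-30859 - 38325\right) = \left(46164 \cdot 4652 - 3323\right) \left(-69184\right) = \left(214754928 - 3323\right) \left(-69184\right) = 214751605 \left(-69184\right) = -14857375040320$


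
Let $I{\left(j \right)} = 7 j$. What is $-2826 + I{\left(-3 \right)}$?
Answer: $-2847$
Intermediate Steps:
$-2826 + I{\left(-3 \right)} = -2826 + 7 \left(-3\right) = -2826 - 21 = -2847$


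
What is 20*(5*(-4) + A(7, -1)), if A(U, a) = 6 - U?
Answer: -420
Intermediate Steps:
20*(5*(-4) + A(7, -1)) = 20*(5*(-4) + (6 - 1*7)) = 20*(-20 + (6 - 7)) = 20*(-20 - 1) = 20*(-21) = -420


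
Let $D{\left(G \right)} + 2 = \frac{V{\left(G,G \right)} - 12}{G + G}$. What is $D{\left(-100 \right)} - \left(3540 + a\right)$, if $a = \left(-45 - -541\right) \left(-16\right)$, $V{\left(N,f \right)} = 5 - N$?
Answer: $\frac{878707}{200} \approx 4393.5$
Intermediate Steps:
$a = -7936$ ($a = \left(-45 + 541\right) \left(-16\right) = 496 \left(-16\right) = -7936$)
$D{\left(G \right)} = -2 + \frac{-7 - G}{2 G}$ ($D{\left(G \right)} = -2 + \frac{\left(5 - G\right) - 12}{G + G} = -2 + \frac{-7 - G}{2 G}$)
$D{\left(-100 \right)} - \left(3540 + a\right) = \frac{-7 - -500}{2 \left(-100\right)} - -4396 = \frac{1}{2} \left(- \frac{1}{100}\right) \left(-7 + 500\right) + \left(-3540 + 7936\right) = \frac{1}{2} \left(- \frac{1}{100}\right) 493 + 4396 = - \frac{493}{200} + 4396 = \frac{878707}{200}$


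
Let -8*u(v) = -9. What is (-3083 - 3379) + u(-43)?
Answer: -51687/8 ≈ -6460.9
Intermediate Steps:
u(v) = 9/8 (u(v) = -⅛*(-9) = 9/8)
(-3083 - 3379) + u(-43) = (-3083 - 3379) + 9/8 = -6462 + 9/8 = -51687/8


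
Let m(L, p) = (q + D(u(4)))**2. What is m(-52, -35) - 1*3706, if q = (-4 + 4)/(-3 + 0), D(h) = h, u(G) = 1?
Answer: -3705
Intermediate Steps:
q = 0 (q = 0/(-3) = 0*(-1/3) = 0)
m(L, p) = 1 (m(L, p) = (0 + 1)**2 = 1**2 = 1)
m(-52, -35) - 1*3706 = 1 - 1*3706 = 1 - 3706 = -3705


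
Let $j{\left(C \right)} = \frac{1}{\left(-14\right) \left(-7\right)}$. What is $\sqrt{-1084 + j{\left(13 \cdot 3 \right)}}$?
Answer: $\frac{i \sqrt{212462}}{14} \approx 32.924 i$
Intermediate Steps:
$j{\left(C \right)} = \frac{1}{98}$
$\sqrt{-1084 + j{\left(13 \cdot 3 \right)}} = \sqrt{-1084 + \frac{1}{98}} = \sqrt{- \frac{106231}{98}} = \frac{i \sqrt{212462}}{14}$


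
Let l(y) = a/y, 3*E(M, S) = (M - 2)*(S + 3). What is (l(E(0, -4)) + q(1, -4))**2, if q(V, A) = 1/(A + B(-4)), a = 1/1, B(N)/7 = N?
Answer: 2209/1024 ≈ 2.1572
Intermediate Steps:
E(M, S) = (-2 + M)*(3 + S)/3 (E(M, S) = ((M - 2)*(S + 3))/3 = ((-2 + M)*(3 + S))/3 = (-2 + M)*(3 + S)/3)
B(N) = 7*N
a = 1
l(y) = 1/y
q(V, A) = 1/(-28 + A) (q(V, A) = 1/(A + 7*(-4)) = 1/(A - 28) = 1/(-28 + A))
(l(E(0, -4)) + q(1, -4))**2 = (1/(-2 + 0 - 2/3*(-4) + (1/3)*0*(-4)) + 1/(-28 - 4))**2 = (1/(-2 + 0 + 8/3 + 0) + 1/(-32))**2 = (1/(2/3) - 1/32)**2 = (3/2 - 1/32)**2 = (47/32)**2 = 2209/1024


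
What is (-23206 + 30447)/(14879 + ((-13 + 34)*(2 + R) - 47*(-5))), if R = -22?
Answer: 7241/14694 ≈ 0.49279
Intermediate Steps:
(-23206 + 30447)/(14879 + ((-13 + 34)*(2 + R) - 47*(-5))) = (-23206 + 30447)/(14879 + ((-13 + 34)*(2 - 22) - 47*(-5))) = 7241/(14879 + (21*(-20) + 235)) = 7241/(14879 + (-420 + 235)) = 7241/(14879 - 185) = 7241/14694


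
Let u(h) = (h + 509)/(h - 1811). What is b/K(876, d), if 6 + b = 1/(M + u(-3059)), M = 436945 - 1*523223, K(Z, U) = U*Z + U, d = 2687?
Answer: -252103273/99013327184369 ≈ -2.5462e-6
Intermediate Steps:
u(h) = (509 + h)/(-1811 + h)
K(Z, U) = U + U*Z
M = -86278 (M = 436945 - 523223 = -86278)
b = -252103273/42017131 (b = -6 + 1/(-86278 + (509 - 3059)/(-1811 - 3059)) = -6 + 1/(-86278 - 2550/(-4870)) = -6 + 1/(-86278 - 1/4870*(-2550)) = -6 + 1/(-86278 + 255/487) = -6 + 1/(-42017131/487) = -6 - 487/42017131 = -252103273/42017131 ≈ -6.0000)
b/K(876, d) = -252103273*1/(2687*(1 + 876))/42017131 = -252103273/(42017131*(2687*877)) = -252103273/42017131/2356499 = -252103273/42017131*1/2356499 = -252103273/99013327184369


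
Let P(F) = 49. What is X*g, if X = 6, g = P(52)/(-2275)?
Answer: -42/325 ≈ -0.12923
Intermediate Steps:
g = -7/325 (g = 49/(-2275) = 49*(-1/2275) = -7/325 ≈ -0.021538)
X*g = 6*(-7/325) = -42/325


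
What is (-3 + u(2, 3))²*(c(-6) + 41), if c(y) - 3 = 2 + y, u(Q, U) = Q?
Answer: 40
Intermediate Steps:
c(y) = 5 + y (c(y) = 3 + (2 + y) = 5 + y)
(-3 + u(2, 3))²*(c(-6) + 41) = (-3 + 2)²*((5 - 6) + 41) = (-1)²*(-1 + 41) = 1*40 = 40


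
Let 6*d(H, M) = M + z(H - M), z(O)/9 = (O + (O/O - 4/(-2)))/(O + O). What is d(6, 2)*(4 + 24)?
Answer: 553/12 ≈ 46.083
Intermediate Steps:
z(O) = 9*(3 + O)/(2*O) (z(O) = 9*((O + (O/O - 4/(-2)))/(O + O)) = 9*((O + (1 - 4*(-½)))/((2*O))) = 9*((O + (1 + 2))*(1/(2*O))) = 9*((O + 3)*(1/(2*O))) = 9*((3 + O)*(1/(2*O))) = 9*((3 + O)/(2*O)) = 9*(3 + O)/(2*O))
d(H, M) = M/6 + 3*(3 + H - M)/(4*(H - M)) (d(H, M) = (M + 9*(3 + (H - M))/(2*(H - M)))/6 = (M + 9*(3 + H - M)/(2*(H - M)))/6 = M/6 + 3*(3 + H - M)/(4*(H - M)))
d(6, 2)*(4 + 24) = ((27 - 9*2 + 9*6 + 2*2*(6 - 1*2))/(12*(6 - 1*2)))*(4 + 24) = ((27 - 18 + 54 + 2*2*(6 - 2))/(12*(6 - 2)))*28 = ((1/12)*(27 - 18 + 54 + 2*2*4)/4)*28 = ((1/12)*(¼)*(27 - 18 + 54 + 16))*28 = ((1/12)*(¼)*79)*28 = (79/48)*28 = 553/12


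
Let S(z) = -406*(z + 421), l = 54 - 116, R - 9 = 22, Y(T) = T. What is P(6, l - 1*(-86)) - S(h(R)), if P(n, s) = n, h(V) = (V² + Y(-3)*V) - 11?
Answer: 518874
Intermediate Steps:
R = 31 (R = 9 + 22 = 31)
l = -62
h(V) = -11 + V² - 3*V (h(V) = (V² - 3*V) - 11 = -11 + V² - 3*V)
S(z) = -170926 - 406*z (S(z) = -406*(421 + z) = -170926 - 406*z)
P(6, l - 1*(-86)) - S(h(R)) = 6 - (-170926 - 406*(-11 + 31² - 3*31)) = 6 - (-170926 - 406*(-11 + 961 - 93)) = 6 - (-170926 - 406*857) = 6 - (-170926 - 347942) = 6 - 1*(-518868) = 6 + 518868 = 518874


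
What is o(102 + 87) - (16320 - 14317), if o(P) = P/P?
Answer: -2002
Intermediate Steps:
o(P) = 1
o(102 + 87) - (16320 - 14317) = 1 - (16320 - 14317) = 1 - 1*2003 = 1 - 2003 = -2002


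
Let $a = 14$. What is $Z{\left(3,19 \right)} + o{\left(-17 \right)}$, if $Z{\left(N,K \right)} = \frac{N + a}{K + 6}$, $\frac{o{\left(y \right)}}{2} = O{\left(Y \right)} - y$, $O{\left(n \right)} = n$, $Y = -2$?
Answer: $\frac{767}{25} \approx 30.68$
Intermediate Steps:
$o{\left(y \right)} = -4 - 2 y$ ($o{\left(y \right)} = 2 \left(-2 - y\right) = -4 - 2 y$)
$Z{\left(N,K \right)} = \frac{14 + N}{6 + K}$ ($Z{\left(N,K \right)} = \frac{N + 14}{K + 6} = \frac{14 + N}{6 + K}$)
$Z{\left(3,19 \right)} + o{\left(-17 \right)} = \frac{14 + 3}{6 + 19} - -30 = \frac{1}{25} \cdot 17 + \left(-4 + 34\right) = \frac{1}{25} \cdot 17 + 30 = \frac{17}{25} + 30 = \frac{767}{25}$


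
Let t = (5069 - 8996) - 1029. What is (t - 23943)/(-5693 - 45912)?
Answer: 28899/51605 ≈ 0.56000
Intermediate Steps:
t = -4956 (t = -3927 - 1029 = -4956)
(t - 23943)/(-5693 - 45912) = (-4956 - 23943)/(-5693 - 45912) = -28899/(-51605) = -28899*(-1/51605) = 28899/51605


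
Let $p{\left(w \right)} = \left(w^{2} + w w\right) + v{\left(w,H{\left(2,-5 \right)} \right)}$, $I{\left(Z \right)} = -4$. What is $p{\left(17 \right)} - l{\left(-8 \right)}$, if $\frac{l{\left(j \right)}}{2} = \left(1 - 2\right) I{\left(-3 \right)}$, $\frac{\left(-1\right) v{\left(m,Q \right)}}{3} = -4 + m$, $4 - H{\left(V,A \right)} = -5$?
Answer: $531$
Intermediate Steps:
$H{\left(V,A \right)} = 9$ ($H{\left(V,A \right)} = 4 - -5 = 4 + 5 = 9$)
$v{\left(m,Q \right)} = 12 - 3 m$ ($v{\left(m,Q \right)} = - 3 \left(-4 + m\right) = 12 - 3 m$)
$l{\left(j \right)} = 8$ ($l{\left(j \right)} = 2 \left(1 - 2\right) \left(-4\right) = 2 \left(\left(-1\right) \left(-4\right)\right) = 2 \cdot 4 = 8$)
$p{\left(w \right)} = 12 - 3 w + 2 w^{2}$ ($p{\left(w \right)} = \left(w^{2} + w w\right) - \left(-12 + 3 w\right) = \left(w^{2} + w^{2}\right) - \left(-12 + 3 w\right) = 2 w^{2} - \left(-12 + 3 w\right) = 12 - 3 w + 2 w^{2}$)
$p{\left(17 \right)} - l{\left(-8 \right)} = \left(12 - 51 + 2 \cdot 17^{2}\right) - 8 = \left(12 - 51 + 2 \cdot 289\right) - 8 = \left(12 - 51 + 578\right) - 8 = 539 - 8 = 531$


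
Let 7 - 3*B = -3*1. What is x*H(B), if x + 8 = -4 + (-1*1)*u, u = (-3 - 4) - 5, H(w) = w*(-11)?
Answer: 0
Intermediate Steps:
B = 10/3 (B = 7/3 - (-1) = 7/3 - ⅓*(-3) = 7/3 + 1 = 10/3 ≈ 3.3333)
H(w) = -11*w
u = -12 (u = -7 - 5 = -12)
x = 0 (x = -8 + (-4 - 1*1*(-12)) = -8 + (-4 - 1*(-12)) = -8 + (-4 + 12) = -8 + 8 = 0)
x*H(B) = 0*(-11*10/3) = 0*(-110/3) = 0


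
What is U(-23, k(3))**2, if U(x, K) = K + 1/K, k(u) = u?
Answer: 100/9 ≈ 11.111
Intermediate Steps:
U(-23, k(3))**2 = (3 + 1/3)**2 = (10/3)**2 = 100/9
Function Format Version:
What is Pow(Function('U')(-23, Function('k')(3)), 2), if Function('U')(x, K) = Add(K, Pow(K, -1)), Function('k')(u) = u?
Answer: Rational(100, 9) ≈ 11.111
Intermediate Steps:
Pow(Function('U')(-23, Function('k')(3)), 2) = Pow(Add(3, Pow(3, -1)), 2) = Pow(Add(3, Rational(1, 3)), 2) = Pow(Rational(10, 3), 2) = Rational(100, 9)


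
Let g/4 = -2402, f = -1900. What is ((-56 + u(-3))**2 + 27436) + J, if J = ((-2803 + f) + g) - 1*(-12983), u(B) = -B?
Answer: 28917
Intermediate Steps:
g = -9608 (g = 4*(-2402) = -9608)
J = -1328 (J = ((-2803 - 1900) - 9608) - 1*(-12983) = (-4703 - 9608) + 12983 = -14311 + 12983 = -1328)
((-56 + u(-3))**2 + 27436) + J = ((-56 - 1*(-3))**2 + 27436) - 1328 = ((-56 + 3)**2 + 27436) - 1328 = ((-53)**2 + 27436) - 1328 = (2809 + 27436) - 1328 = 30245 - 1328 = 28917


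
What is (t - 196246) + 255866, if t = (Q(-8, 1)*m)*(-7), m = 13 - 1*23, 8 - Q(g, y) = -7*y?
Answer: 60670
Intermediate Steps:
Q(g, y) = 8 + 7*y (Q(g, y) = 8 - (-7)*y = 8 + 7*y)
m = -10 (m = 13 - 23 = -10)
t = 1050 (t = ((8 + 7*1)*(-10))*(-7) = ((8 + 7)*(-10))*(-7) = (15*(-10))*(-7) = -150*(-7) = 1050)
(t - 196246) + 255866 = (1050 - 196246) + 255866 = -195196 + 255866 = 60670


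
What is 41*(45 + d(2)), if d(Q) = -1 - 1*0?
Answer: 1804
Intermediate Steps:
d(Q) = -1 (d(Q) = -1 + 0 = -1)
41*(45 + d(2)) = 41*(45 - 1) = 41*44 = 1804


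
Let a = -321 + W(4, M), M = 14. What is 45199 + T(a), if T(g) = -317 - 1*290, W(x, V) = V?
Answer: 44592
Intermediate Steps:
a = -307 (a = -321 + 14 = -307)
T(g) = -607 (T(g) = -317 - 290 = -607)
45199 + T(a) = 45199 - 607 = 44592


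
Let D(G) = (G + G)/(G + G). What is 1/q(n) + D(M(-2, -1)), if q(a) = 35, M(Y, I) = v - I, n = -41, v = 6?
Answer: 36/35 ≈ 1.0286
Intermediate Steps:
M(Y, I) = 6 - I
D(G) = 1 (D(G) = (2*G)/((2*G)) = (2*G)*(1/(2*G)) = 1)
1/q(n) + D(M(-2, -1)) = 1/35 + 1 = 36/35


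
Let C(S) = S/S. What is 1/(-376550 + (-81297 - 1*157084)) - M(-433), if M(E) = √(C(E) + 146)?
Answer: -1/614931 - 7*√3 ≈ -12.124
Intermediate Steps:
C(S) = 1
M(E) = 7*√3 (M(E) = √(1 + 146) = √147 = 7*√3)
1/(-376550 + (-81297 - 1*157084)) - M(-433) = 1/(-376550 + (-81297 - 1*157084)) - 7*√3 = 1/(-376550 + (-81297 - 157084)) - 7*√3 = 1/(-376550 - 238381) - 7*√3 = 1/(-614931) - 7*√3 = -1/614931 - 7*√3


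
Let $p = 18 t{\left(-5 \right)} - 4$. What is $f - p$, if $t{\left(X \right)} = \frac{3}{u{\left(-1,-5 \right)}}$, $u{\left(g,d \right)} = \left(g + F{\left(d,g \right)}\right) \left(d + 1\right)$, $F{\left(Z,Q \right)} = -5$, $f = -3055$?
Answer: $- \frac{12213}{4} \approx -3053.3$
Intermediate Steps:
$u{\left(g,d \right)} = \left(1 + d\right) \left(-5 + g\right)$ ($u{\left(g,d \right)} = \left(g - 5\right) \left(d + 1\right) = \left(-5 + g\right) \left(1 + d\right) = \left(1 + d\right) \left(-5 + g\right)$)
$t{\left(X \right)} = \frac{1}{8}$ ($t{\left(X \right)} = \frac{3}{-5 - 1 - -25 - -5} = \frac{3}{-5 - 1 + 25 + 5} = \frac{3}{24} = 3 \cdot \frac{1}{24} = \frac{1}{8}$)
$p = - \frac{7}{4}$ ($p = 18 \cdot \frac{1}{8} - 4 = \frac{9}{4} - 4 = - \frac{7}{4} \approx -1.75$)
$f - p = -3055 - - \frac{7}{4} = -3055 + \frac{7}{4} = - \frac{12213}{4}$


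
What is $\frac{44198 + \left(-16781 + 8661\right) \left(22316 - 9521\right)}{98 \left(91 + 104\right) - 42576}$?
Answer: $\frac{51925601}{11733} \approx 4425.6$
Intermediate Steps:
$\frac{44198 + \left(-16781 + 8661\right) \left(22316 - 9521\right)}{98 \left(91 + 104\right) - 42576} = \frac{44198 - 103895400}{98 \cdot 195 - 42576} = \frac{44198 - 103895400}{19110 - 42576} = - \frac{103851202}{-23466} = \left(-103851202\right) \left(- \frac{1}{23466}\right) = \frac{51925601}{11733}$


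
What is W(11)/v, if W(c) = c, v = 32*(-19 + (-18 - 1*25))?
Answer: -11/1984 ≈ -0.0055444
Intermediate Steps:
v = -1984 (v = 32*(-19 + (-18 - 25)) = 32*(-19 - 43) = 32*(-62) = -1984)
W(11)/v = 11/(-1984) = 11*(-1/1984) = -11/1984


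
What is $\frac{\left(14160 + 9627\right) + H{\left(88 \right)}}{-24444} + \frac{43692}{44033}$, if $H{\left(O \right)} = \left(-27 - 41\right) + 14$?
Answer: $\frac{232041}{10872148} \approx 0.021343$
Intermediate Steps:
$H{\left(O \right)} = -54$ ($H{\left(O \right)} = -68 + 14 = -54$)
$\frac{\left(14160 + 9627\right) + H{\left(88 \right)}}{-24444} + \frac{43692}{44033} = \frac{\left(14160 + 9627\right) - 54}{-24444} + \frac{43692}{44033} = \left(23787 - 54\right) \left(- \frac{1}{24444}\right) + 43692 \cdot \frac{1}{44033} = 23733 \left(- \frac{1}{24444}\right) + \frac{3972}{4003} = - \frac{2637}{2716} + \frac{3972}{4003} = \frac{232041}{10872148}$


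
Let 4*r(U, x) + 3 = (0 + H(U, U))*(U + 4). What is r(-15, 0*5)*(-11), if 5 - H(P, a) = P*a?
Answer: -26587/4 ≈ -6646.8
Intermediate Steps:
H(P, a) = 5 - P*a
r(U, x) = -¾ + (4 + U)*(5 - U²)/4 (r(U, x) = -¾ + ((0 + (5 - U*U))*(U + 4))/4 = -¾ + ((0 + (5 - U²))*(4 + U))/4 = -¾ + ((5 - U²)*(4 + U))/4 = -¾ + ((4 + U)*(5 - U²))/4 = -¾ + (4 + U)*(5 - U²)/4)
r(-15, 0*5)*(-11) = (17/4 - 1*(-15)² - ¼*(-15)*(-5 + (-15)²))*(-11) = (17/4 - 1*225 - ¼*(-15)*(-5 + 225))*(-11) = (17/4 - 225 - ¼*(-15)*220)*(-11) = (17/4 - 225 + 825)*(-11) = (2417/4)*(-11) = -26587/4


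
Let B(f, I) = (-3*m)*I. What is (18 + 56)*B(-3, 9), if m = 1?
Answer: -1998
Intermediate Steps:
B(f, I) = -3*I (B(f, I) = (-3*1)*I = -3*I)
(18 + 56)*B(-3, 9) = (18 + 56)*(-3*9) = 74*(-27) = -1998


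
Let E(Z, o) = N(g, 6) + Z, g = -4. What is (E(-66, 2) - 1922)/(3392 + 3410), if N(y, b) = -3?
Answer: -1991/6802 ≈ -0.29271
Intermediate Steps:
E(Z, o) = -3 + Z
(E(-66, 2) - 1922)/(3392 + 3410) = ((-3 - 66) - 1922)/(3392 + 3410) = (-69 - 1922)/6802 = -1991*1/6802 = -1991/6802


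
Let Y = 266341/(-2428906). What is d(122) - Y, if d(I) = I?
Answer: 296592873/2428906 ≈ 122.11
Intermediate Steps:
Y = -266341/2428906 (Y = 266341*(-1/2428906) = -266341/2428906 ≈ -0.10965)
d(122) - Y = 122 - 1*(-266341/2428906) = 122 + 266341/2428906 = 296592873/2428906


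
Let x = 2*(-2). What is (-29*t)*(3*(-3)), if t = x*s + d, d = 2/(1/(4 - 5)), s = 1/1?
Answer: -1566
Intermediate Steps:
s = 1
d = -2 (d = 2/(1/(-1)) = 2/(-1) = 2*(-1) = -2)
x = -4
t = -6 (t = -4*1 - 2 = -4 - 2 = -6)
(-29*t)*(3*(-3)) = (-29*(-6))*(3*(-3)) = 174*(-9) = -1566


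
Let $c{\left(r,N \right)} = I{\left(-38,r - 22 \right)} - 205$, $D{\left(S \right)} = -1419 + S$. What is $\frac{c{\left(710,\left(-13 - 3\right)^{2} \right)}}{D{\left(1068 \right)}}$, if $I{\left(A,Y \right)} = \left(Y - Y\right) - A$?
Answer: $\frac{167}{351} \approx 0.47578$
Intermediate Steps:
$I{\left(A,Y \right)} = - A$ ($I{\left(A,Y \right)} = 0 - A = - A$)
$c{\left(r,N \right)} = -167$ ($c{\left(r,N \right)} = \left(-1\right) \left(-38\right) - 205 = 38 - 205 = -167$)
$\frac{c{\left(710,\left(-13 - 3\right)^{2} \right)}}{D{\left(1068 \right)}} = - \frac{167}{-1419 + 1068} = - \frac{167}{-351} = \left(-167\right) \left(- \frac{1}{351}\right) = \frac{167}{351}$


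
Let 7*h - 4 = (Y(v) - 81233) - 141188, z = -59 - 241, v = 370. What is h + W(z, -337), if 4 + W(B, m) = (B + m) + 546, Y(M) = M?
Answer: -31816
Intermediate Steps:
z = -300
W(B, m) = 542 + B + m (W(B, m) = -4 + ((B + m) + 546) = -4 + (546 + B + m) = 542 + B + m)
h = -31721 (h = 4/7 + ((370 - 81233) - 141188)/7 = 4/7 + (-80863 - 141188)/7 = 4/7 + (⅐)*(-222051) = 4/7 - 222051/7 = -31721)
h + W(z, -337) = -31721 + (542 - 300 - 337) = -31721 - 95 = -31816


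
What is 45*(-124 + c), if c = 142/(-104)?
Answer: -293355/52 ≈ -5641.4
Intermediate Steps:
c = -71/52 (c = 142*(-1/104) = -71/52 ≈ -1.3654)
45*(-124 + c) = 45*(-124 - 71/52) = 45*(-6519/52) = -293355/52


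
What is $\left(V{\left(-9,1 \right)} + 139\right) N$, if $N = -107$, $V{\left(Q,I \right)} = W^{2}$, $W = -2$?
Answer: $-15301$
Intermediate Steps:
$V{\left(Q,I \right)} = 4$ ($V{\left(Q,I \right)} = \left(-2\right)^{2} = 4$)
$\left(V{\left(-9,1 \right)} + 139\right) N = \left(4 + 139\right) \left(-107\right) = 143 \left(-107\right) = -15301$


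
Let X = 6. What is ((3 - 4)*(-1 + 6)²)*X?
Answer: -150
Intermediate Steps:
((3 - 4)*(-1 + 6)²)*X = ((3 - 4)*(-1 + 6)²)*6 = -1*5²*6 = -1*25*6 = -25*6 = -150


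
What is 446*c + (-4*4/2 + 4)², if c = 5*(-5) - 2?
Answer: -12026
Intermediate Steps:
c = -27 (c = -25 - 2 = -27)
446*c + (-4*4/2 + 4)² = 446*(-27) + (-4*4/2 + 4)² = -12042 + (-16*½ + 4)² = -12042 + (-8 + 4)² = -12042 + (-4)² = -12042 + 16 = -12026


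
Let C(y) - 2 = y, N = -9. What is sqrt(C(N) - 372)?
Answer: I*sqrt(379) ≈ 19.468*I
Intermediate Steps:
C(y) = 2 + y
sqrt(C(N) - 372) = sqrt((2 - 9) - 372) = sqrt(-7 - 372) = sqrt(-379) = I*sqrt(379)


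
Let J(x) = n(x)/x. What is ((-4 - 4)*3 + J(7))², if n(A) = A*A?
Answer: 289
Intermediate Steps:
n(A) = A²
J(x) = x (J(x) = x²/x = x)
((-4 - 4)*3 + J(7))² = ((-4 - 4)*3 + 7)² = (-8*3 + 7)² = (-24 + 7)² = (-17)² = 289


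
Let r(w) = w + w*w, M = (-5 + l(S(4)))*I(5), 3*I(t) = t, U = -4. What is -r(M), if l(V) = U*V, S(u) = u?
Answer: -1190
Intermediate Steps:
l(V) = -4*V
I(t) = t/3
M = -35 (M = (-5 - 4*4)*((⅓)*5) = (-5 - 16)*(5/3) = -21*5/3 = -35)
r(w) = w + w²
-r(M) = -(-35)*(1 - 35) = -(-35)*(-34) = -1*1190 = -1190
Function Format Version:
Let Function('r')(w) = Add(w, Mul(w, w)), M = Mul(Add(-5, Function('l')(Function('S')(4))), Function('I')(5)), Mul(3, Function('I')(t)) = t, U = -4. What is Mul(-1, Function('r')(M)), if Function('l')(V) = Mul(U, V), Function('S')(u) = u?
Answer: -1190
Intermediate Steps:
Function('l')(V) = Mul(-4, V)
Function('I')(t) = Mul(Rational(1, 3), t)
M = -35 (M = Mul(Add(-5, Mul(-4, 4)), Mul(Rational(1, 3), 5)) = Mul(Add(-5, -16), Rational(5, 3)) = Mul(-21, Rational(5, 3)) = -35)
Function('r')(w) = Add(w, Pow(w, 2))
Mul(-1, Function('r')(M)) = Mul(-1, Mul(-35, Add(1, -35))) = Mul(-1, Mul(-35, -34)) = Mul(-1, 1190) = -1190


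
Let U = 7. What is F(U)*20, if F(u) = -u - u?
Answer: -280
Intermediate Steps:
F(u) = -2*u
F(U)*20 = -2*7*20 = -14*20 = -280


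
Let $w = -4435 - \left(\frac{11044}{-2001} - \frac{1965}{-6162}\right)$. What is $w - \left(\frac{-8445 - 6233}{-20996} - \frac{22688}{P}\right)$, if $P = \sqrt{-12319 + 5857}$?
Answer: $- \frac{1647967808873}{371959887} - \frac{11344 i \sqrt{718}}{1077} \approx -4430.5 - 282.24 i$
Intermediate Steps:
$P = 3 i \sqrt{718}$ ($P = \sqrt{-6462} = 3 i \sqrt{718} \approx 80.387 i$)
$w = - \frac{18206715769}{4110054}$ ($w = -4435 - \left(11044 \left(- \frac{1}{2001}\right) - - \frac{655}{2054}\right) = -4435 - \left(- \frac{11044}{2001} + \frac{655}{2054}\right) = -4435 - - \frac{21373721}{4110054} = -4435 + \frac{21373721}{4110054} = - \frac{18206715769}{4110054} \approx -4429.8$)
$w - \left(\frac{-8445 - 6233}{-20996} - \frac{22688}{P}\right) = - \frac{18206715769}{4110054} - \left(\frac{-8445 - 6233}{-20996} - \frac{22688}{3 i \sqrt{718}}\right) = - \frac{18206715769}{4110054} - \left(\left(-14678\right) \left(- \frac{1}{20996}\right) - 22688 \left(- \frac{i \sqrt{718}}{2154}\right)\right) = - \frac{18206715769}{4110054} - \left(\frac{7339}{10498} + \frac{11344 i \sqrt{718}}{1077}\right) = - \frac{1647967808873}{371959887} - \frac{11344 i \sqrt{718}}{1077}$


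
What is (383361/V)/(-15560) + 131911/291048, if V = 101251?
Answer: 3245463453638/7164626567295 ≈ 0.45298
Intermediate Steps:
(383361/V)/(-15560) + 131911/291048 = (383361/101251)/(-15560) + 131911/291048 = (383361*(1/101251))*(-1/15560) + 131911*(1/291048) = (383361/101251)*(-1/15560) + 131911/291048 = -383361/1575465560 + 131911/291048 = 3245463453638/7164626567295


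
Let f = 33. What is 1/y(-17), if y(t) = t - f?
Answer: -1/50 ≈ -0.020000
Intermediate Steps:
y(t) = -33 + t (y(t) = t - 1*33 = t - 33 = -33 + t)
1/y(-17) = 1/(-33 - 17) = 1/(-50) = -1/50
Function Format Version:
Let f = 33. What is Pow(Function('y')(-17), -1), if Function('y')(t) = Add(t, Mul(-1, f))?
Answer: Rational(-1, 50) ≈ -0.020000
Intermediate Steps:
Function('y')(t) = Add(-33, t) (Function('y')(t) = Add(t, Mul(-1, 33)) = Add(t, -33) = Add(-33, t))
Pow(Function('y')(-17), -1) = Pow(Add(-33, -17), -1) = Pow(-50, -1) = Rational(-1, 50)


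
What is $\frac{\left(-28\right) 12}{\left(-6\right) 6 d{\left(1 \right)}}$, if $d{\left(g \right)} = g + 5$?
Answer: $\frac{14}{9} \approx 1.5556$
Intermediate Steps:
$d{\left(g \right)} = 5 + g$
$\frac{\left(-28\right) 12}{\left(-6\right) 6 d{\left(1 \right)}} = \frac{\left(-28\right) 12}{\left(-6\right) 6 \left(5 + 1\right)} = - \frac{336}{\left(-36\right) 6} = - \frac{336}{-216} = \left(-336\right) \left(- \frac{1}{216}\right) = \frac{14}{9}$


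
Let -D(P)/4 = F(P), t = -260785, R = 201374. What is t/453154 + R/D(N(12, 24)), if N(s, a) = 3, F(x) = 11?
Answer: -11408113517/2492347 ≈ -4577.3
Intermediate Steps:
D(P) = -44 (D(P) = -4*11 = -44)
t/453154 + R/D(N(12, 24)) = -260785/453154 + 201374/(-44) = -260785*1/453154 + 201374*(-1/44) = -260785/453154 - 100687/22 = -11408113517/2492347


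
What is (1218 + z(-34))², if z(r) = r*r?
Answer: 5635876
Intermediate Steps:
z(r) = r²
(1218 + z(-34))² = (1218 + (-34)²)² = (1218 + 1156)² = 2374² = 5635876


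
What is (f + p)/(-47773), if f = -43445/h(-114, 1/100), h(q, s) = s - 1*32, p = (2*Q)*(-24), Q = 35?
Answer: 93620/13893257 ≈ 0.0067385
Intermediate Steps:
p = -1680 (p = (2*35)*(-24) = 70*(-24) = -1680)
h(q, s) = -32 + s (h(q, s) = s - 32 = -32 + s)
f = 4344500/3199 (f = -43445/(-32 + 1/100) = -43445/(-3199/100) = -43445*(-100/3199) = 4344500/3199 ≈ 1358.1)
(f + p)/(-47773) = (4344500/3199 - 1680)/(-47773) = -1029820/3199*(-1/47773) = 93620/13893257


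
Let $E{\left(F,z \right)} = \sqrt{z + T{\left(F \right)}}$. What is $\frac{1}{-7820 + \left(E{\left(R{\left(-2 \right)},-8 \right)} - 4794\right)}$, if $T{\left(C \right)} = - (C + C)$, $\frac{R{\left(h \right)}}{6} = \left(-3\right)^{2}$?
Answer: $- \frac{6307}{79556556} - \frac{i \sqrt{29}}{79556556} \approx -7.9277 \cdot 10^{-5} - 6.769 \cdot 10^{-8} i$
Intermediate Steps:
$R{\left(h \right)} = 54$ ($R{\left(h \right)} = 6 \left(-3\right)^{2} = 6 \cdot 9 = 54$)
$T{\left(C \right)} = - 2 C$
$E{\left(F,z \right)} = \sqrt{z - 2 F}$
$\frac{1}{-7820 + \left(E{\left(R{\left(-2 \right)},-8 \right)} - 4794\right)} = \frac{1}{-7820 - \left(4794 - \sqrt{-8 - 108}\right)} = \frac{1}{-7820 - \left(4794 - \sqrt{-116}\right)} = \frac{1}{-7820 - \left(4794 - 2 i \sqrt{29}\right)} = \frac{1}{-12614 + 2 i \sqrt{29}}$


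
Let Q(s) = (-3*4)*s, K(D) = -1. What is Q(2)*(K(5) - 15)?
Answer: 384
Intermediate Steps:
Q(s) = -12*s
Q(2)*(K(5) - 15) = (-12*2)*(-1 - 15) = -24*(-16) = 384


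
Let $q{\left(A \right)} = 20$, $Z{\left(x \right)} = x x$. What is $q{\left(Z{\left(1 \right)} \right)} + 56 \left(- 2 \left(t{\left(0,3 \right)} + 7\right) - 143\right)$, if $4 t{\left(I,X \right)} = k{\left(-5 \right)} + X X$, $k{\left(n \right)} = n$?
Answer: $-8884$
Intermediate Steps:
$Z{\left(x \right)} = x^{2}$
$t{\left(I,X \right)} = - \frac{5}{4} + \frac{X^{2}}{4}$ ($t{\left(I,X \right)} = \frac{-5 + X X}{4} = \frac{-5 + X^{2}}{4} = - \frac{5}{4} + \frac{X^{2}}{4}$)
$q{\left(Z{\left(1 \right)} \right)} + 56 \left(- 2 \left(t{\left(0,3 \right)} + 7\right) - 143\right) = 20 + 56 \left(- 2 \left(\left(- \frac{5}{4} + \frac{3^{2}}{4}\right) + 7\right) - 143\right) = 20 + 56 \left(- 2 \left(\left(- \frac{5}{4} + \frac{1}{4} \cdot 9\right) + 7\right) - 143\right) = 20 + 56 \left(- 2 \left(\left(- \frac{5}{4} + \frac{9}{4}\right) + 7\right) - 143\right) = 20 + 56 \left(- 2 \left(1 + 7\right) - 143\right) = 20 + 56 \left(\left(-2\right) 8 - 143\right) = 20 + 56 \left(-16 - 143\right) = 20 + 56 \left(-159\right) = 20 - 8904 = -8884$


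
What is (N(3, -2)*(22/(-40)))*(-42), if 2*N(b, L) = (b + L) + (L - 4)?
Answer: -231/4 ≈ -57.750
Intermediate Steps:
N(b, L) = -2 + L + b/2 (N(b, L) = ((b + L) + (L - 4))/2 = ((L + b) + (-4 + L))/2 = (-4 + b + 2*L)/2 = -2 + L + b/2)
(N(3, -2)*(22/(-40)))*(-42) = ((-2 - 2 + (1/2)*3)*(22/(-40)))*(-42) = ((-2 - 2 + 3/2)*(22*(-1/40)))*(-42) = -5/2*(-11/20)*(-42) = (11/8)*(-42) = -231/4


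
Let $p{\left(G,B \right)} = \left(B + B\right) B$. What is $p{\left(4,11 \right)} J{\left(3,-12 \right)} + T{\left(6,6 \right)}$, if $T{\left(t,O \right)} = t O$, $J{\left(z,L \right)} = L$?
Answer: $-2868$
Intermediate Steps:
$p{\left(G,B \right)} = 2 B^{2}$ ($p{\left(G,B \right)} = 2 B B = 2 B^{2}$)
$T{\left(t,O \right)} = O t$
$p{\left(4,11 \right)} J{\left(3,-12 \right)} + T{\left(6,6 \right)} = 2 \cdot 11^{2} \left(-12\right) + 6 \cdot 6 = 2 \cdot 121 \left(-12\right) + 36 = 242 \left(-12\right) + 36 = -2904 + 36 = -2868$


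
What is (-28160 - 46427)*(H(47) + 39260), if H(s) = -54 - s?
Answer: -2920752333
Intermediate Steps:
(-28160 - 46427)*(H(47) + 39260) = (-28160 - 46427)*((-54 - 1*47) + 39260) = -74587*((-54 - 47) + 39260) = -74587*(-101 + 39260) = -74587*39159 = -2920752333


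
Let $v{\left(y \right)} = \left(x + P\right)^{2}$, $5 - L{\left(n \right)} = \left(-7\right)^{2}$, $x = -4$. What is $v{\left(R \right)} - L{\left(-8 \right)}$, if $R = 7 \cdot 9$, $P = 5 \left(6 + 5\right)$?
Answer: $2645$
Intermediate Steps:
$P = 55$ ($P = 5 \cdot 11 = 55$)
$L{\left(n \right)} = -44$ ($L{\left(n \right)} = 5 - \left(-7\right)^{2} = 5 - 49 = -44$)
$R = 63$
$v{\left(y \right)} = 2601$ ($v{\left(y \right)} = \left(-4 + 55\right)^{2} = 51^{2} = 2601$)
$v{\left(R \right)} - L{\left(-8 \right)} = 2601 - -44 = 2601 + 44 = 2645$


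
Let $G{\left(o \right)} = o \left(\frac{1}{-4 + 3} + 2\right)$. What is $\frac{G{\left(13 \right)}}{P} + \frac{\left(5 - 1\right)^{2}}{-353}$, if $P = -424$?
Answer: $- \frac{11373}{149672} \approx -0.075986$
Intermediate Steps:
$G{\left(o \right)} = o$ ($G{\left(o \right)} = o \left(\frac{1}{-1} + 2\right) = o \left(-1 + 2\right) = o 1 = o$)
$\frac{G{\left(13 \right)}}{P} + \frac{\left(5 - 1\right)^{2}}{-353} = \frac{13}{-424} + \frac{\left(5 - 1\right)^{2}}{-353} = 13 \left(- \frac{1}{424}\right) + 4^{2} \left(- \frac{1}{353}\right) = - \frac{13}{424} + 16 \left(- \frac{1}{353}\right) = - \frac{13}{424} - \frac{16}{353} = - \frac{11373}{149672}$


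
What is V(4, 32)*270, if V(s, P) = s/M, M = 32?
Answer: 135/4 ≈ 33.750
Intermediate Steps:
V(s, P) = s/32
V(4, 32)*270 = ((1/32)*4)*270 = (1/8)*270 = 135/4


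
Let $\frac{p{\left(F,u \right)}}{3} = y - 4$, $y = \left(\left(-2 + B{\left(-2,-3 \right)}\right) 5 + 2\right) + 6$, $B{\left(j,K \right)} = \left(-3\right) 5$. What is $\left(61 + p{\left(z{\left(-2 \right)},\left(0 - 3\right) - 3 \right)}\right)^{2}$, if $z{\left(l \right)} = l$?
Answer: $33124$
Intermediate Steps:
$B{\left(j,K \right)} = -15$
$y = -77$ ($y = \left(\left(-2 - 15\right) 5 + 2\right) + 6 = \left(\left(-17\right) 5 + 2\right) + 6 = \left(-85 + 2\right) + 6 = -83 + 6 = -77$)
$p{\left(F,u \right)} = -243$ ($p{\left(F,u \right)} = 3 \left(-77 - 4\right) = 3 \left(-81\right) = -243$)
$\left(61 + p{\left(z{\left(-2 \right)},\left(0 - 3\right) - 3 \right)}\right)^{2} = \left(61 - 243\right)^{2} = \left(-182\right)^{2} = 33124$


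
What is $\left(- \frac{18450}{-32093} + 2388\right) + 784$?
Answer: $\frac{101817446}{32093} \approx 3172.6$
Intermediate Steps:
$\left(- \frac{18450}{-32093} + 2388\right) + 784 = \left(\left(-18450\right) \left(- \frac{1}{32093}\right) + 2388\right) + 784 = \left(\frac{18450}{32093} + 2388\right) + 784 = \frac{76656534}{32093} + 784 = \frac{101817446}{32093}$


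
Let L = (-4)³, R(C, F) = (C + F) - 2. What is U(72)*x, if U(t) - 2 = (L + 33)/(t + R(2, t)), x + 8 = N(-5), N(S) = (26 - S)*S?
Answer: -41891/144 ≈ -290.91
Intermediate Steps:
R(C, F) = -2 + C + F
L = -64
N(S) = S*(26 - S)
x = -163 (x = -8 - 5*(26 - 1*(-5)) = -8 - 5*(26 + 5) = -8 - 5*31 = -8 - 155 = -163)
U(t) = 2 - 31/(2*t) (U(t) = 2 + (-64 + 33)/(t + (-2 + 2 + t)) = 2 - 31/(t + t) = 2 - 31*1/(2*t) = 2 - 31/(2*t))
U(72)*x = (2 - 31/2/72)*(-163) = (2 - 31/2*1/72)*(-163) = (2 - 31/144)*(-163) = (257/144)*(-163) = -41891/144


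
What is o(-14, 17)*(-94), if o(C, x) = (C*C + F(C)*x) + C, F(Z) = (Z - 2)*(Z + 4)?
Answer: -272788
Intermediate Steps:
F(Z) = (-2 + Z)*(4 + Z)
o(C, x) = C + C**2 + x*(-8 + C**2 + 2*C) (o(C, x) = (C*C + (-8 + C**2 + 2*C)*x) + C = (C**2 + x*(-8 + C**2 + 2*C)) + C = C + C**2 + x*(-8 + C**2 + 2*C))
o(-14, 17)*(-94) = (-14 + (-14)**2 + 17*(-8 + (-14)**2 + 2*(-14)))*(-94) = (-14 + 196 + 17*(-8 + 196 - 28))*(-94) = (-14 + 196 + 17*160)*(-94) = (-14 + 196 + 2720)*(-94) = 2902*(-94) = -272788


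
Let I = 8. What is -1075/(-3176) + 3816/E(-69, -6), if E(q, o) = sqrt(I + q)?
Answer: 1075/3176 - 3816*I*sqrt(61)/61 ≈ 0.33848 - 488.59*I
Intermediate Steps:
E(q, o) = sqrt(8 + q)
-1075/(-3176) + 3816/E(-69, -6) = -1075/(-3176) + 3816/(sqrt(8 - 69)) = -1075*(-1/3176) + 3816/(sqrt(-61)) = 1075/3176 + 3816/((I*sqrt(61))) = 1075/3176 + 3816*(-I*sqrt(61)/61) = 1075/3176 - 3816*I*sqrt(61)/61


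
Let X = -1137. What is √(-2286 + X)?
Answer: I*√3423 ≈ 58.506*I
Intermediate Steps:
√(-2286 + X) = √(-2286 - 1137) = √(-3423) = I*√3423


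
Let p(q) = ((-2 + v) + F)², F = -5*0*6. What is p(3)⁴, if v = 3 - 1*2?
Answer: 1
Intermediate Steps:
v = 1 (v = 3 - 2 = 1)
F = 0 (F = 0*6 = 0)
p(q) = 1 (p(q) = ((-2 + 1) + 0)² = (-1 + 0)² = (-1)² = 1)
p(3)⁴ = 1⁴ = 1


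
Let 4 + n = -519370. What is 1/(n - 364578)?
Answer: -1/883952 ≈ -1.1313e-6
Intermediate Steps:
n = -519374 (n = -4 - 519370 = -519374)
1/(n - 364578) = 1/(-519374 - 364578) = 1/(-883952) = -1/883952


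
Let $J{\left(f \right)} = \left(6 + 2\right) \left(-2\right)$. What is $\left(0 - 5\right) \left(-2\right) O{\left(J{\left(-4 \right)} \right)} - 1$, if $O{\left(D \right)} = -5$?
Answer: $-51$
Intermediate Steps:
$J{\left(f \right)} = -16$ ($J{\left(f \right)} = 8 \left(-2\right) = -16$)
$\left(0 - 5\right) \left(-2\right) O{\left(J{\left(-4 \right)} \right)} - 1 = \left(0 - 5\right) \left(-2\right) \left(-5\right) - 1 = \left(-5\right) \left(-2\right) \left(-5\right) - 1 = 10 \left(-5\right) - 1 = -50 - 1 = -51$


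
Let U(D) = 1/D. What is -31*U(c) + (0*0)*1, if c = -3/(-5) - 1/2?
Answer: -310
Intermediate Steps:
c = ⅒ (c = -3*(-⅕) - 1*½ = ⅗ - ½ = ⅒ ≈ 0.10000)
-31*U(c) + (0*0)*1 = -31/⅒ + (0*0)*1 = -31*10 + 0*1 = -310 + 0 = -310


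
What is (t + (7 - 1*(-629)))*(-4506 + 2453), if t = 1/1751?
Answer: -2286296761/1751 ≈ -1.3057e+6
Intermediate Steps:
t = 1/1751 ≈ 0.00057110
(t + (7 - 1*(-629)))*(-4506 + 2453) = (1/1751 + (7 - 1*(-629)))*(-4506 + 2453) = (1/1751 + (7 + 629))*(-2053) = (1/1751 + 636)*(-2053) = (1113637/1751)*(-2053) = -2286296761/1751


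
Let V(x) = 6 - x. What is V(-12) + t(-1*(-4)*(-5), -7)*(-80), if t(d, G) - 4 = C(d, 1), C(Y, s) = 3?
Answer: -542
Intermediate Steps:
t(d, G) = 7 (t(d, G) = 4 + 3 = 7)
V(-12) + t(-1*(-4)*(-5), -7)*(-80) = (6 - 1*(-12)) + 7*(-80) = (6 + 12) - 560 = 18 - 560 = -542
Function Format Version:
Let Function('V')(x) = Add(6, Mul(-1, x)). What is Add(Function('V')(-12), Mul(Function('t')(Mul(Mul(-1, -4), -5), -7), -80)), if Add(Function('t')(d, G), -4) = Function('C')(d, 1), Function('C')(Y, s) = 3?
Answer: -542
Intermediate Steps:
Function('t')(d, G) = 7 (Function('t')(d, G) = Add(4, 3) = 7)
Add(Function('V')(-12), Mul(Function('t')(Mul(Mul(-1, -4), -5), -7), -80)) = Add(Add(6, Mul(-1, -12)), Mul(7, -80)) = Add(Add(6, 12), -560) = Add(18, -560) = -542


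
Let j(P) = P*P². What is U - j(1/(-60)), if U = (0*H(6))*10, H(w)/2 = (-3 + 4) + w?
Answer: 1/216000 ≈ 4.6296e-6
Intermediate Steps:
H(w) = 2 + 2*w (H(w) = 2*((-3 + 4) + w) = 2*(1 + w) = 2 + 2*w)
j(P) = P³
U = 0 (U = (0*(2 + 2*6))*10 = (0*(2 + 12))*10 = (0*14)*10 = 0*10 = 0)
U - j(1/(-60)) = 0 - (1/(-60))³ = 0 - (-1/60)³ = 0 - 1*(-1/216000) = 0 + 1/216000 = 1/216000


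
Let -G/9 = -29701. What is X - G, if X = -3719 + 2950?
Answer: -268078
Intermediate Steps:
G = 267309 (G = -9*(-29701) = 267309)
X = -769
X - G = -769 - 1*267309 = -769 - 267309 = -268078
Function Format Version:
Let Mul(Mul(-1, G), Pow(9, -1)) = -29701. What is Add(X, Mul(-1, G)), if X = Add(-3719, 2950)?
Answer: -268078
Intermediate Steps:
G = 267309 (G = Mul(-9, -29701) = 267309)
X = -769
Add(X, Mul(-1, G)) = Add(-769, Mul(-1, 267309)) = Add(-769, -267309) = -268078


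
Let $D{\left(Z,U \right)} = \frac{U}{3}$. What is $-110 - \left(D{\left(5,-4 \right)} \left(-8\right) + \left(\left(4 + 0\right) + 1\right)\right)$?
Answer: $- \frac{377}{3} \approx -125.67$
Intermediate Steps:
$D{\left(Z,U \right)} = \frac{U}{3}$ ($D{\left(Z,U \right)} = U \frac{1}{3} = \frac{U}{3}$)
$-110 - \left(D{\left(5,-4 \right)} \left(-8\right) + \left(\left(4 + 0\right) + 1\right)\right) = -110 - \left(\frac{1}{3} \left(-4\right) \left(-8\right) + \left(\left(4 + 0\right) + 1\right)\right) = -110 - \left(\left(- \frac{4}{3}\right) \left(-8\right) + \left(4 + 1\right)\right) = -110 - \left(\frac{32}{3} + 5\right) = -110 - \frac{47}{3} = - \frac{377}{3}$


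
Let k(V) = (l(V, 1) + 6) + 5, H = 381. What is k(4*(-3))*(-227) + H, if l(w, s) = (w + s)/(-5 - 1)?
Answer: -15193/6 ≈ -2532.2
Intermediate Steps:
l(w, s) = -s/6 - w/6 (l(w, s) = (s + w)/(-6) = (s + w)*(-⅙) = -s/6 - w/6)
k(V) = 65/6 - V/6 (k(V) = ((-⅙*1 - V/6) + 6) + 5 = ((-⅙ - V/6) + 6) + 5 = (35/6 - V/6) + 5 = 65/6 - V/6)
k(4*(-3))*(-227) + H = (65/6 - 2*(-3)/3)*(-227) + 381 = (65/6 - ⅙*(-12))*(-227) + 381 = (65/6 + 2)*(-227) + 381 = (77/6)*(-227) + 381 = -17479/6 + 381 = -15193/6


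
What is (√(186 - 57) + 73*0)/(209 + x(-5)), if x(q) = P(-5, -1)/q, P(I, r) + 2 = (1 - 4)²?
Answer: 5*√129/1038 ≈ 0.054710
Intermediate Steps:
P(I, r) = 7 (P(I, r) = -2 + (1 - 4)² = -2 + (-3)² = -2 + 9 = 7)
x(q) = 7/q
(√(186 - 57) + 73*0)/(209 + x(-5)) = (√(186 - 57) + 73*0)/(209 + 7/(-5)) = (√129 + 0)/(209 + 7*(-⅕)) = √129/(209 - 7/5) = √129/(1038/5) = √129*(5/1038) = 5*√129/1038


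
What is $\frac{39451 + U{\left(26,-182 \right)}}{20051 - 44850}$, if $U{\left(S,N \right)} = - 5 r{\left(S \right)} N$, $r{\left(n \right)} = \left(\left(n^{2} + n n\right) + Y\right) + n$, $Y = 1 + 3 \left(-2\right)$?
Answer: $- \frac{1288881}{24799} \approx -51.973$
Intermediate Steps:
$Y = -5$ ($Y = 1 - 6 = -5$)
$r{\left(n \right)} = -5 + n + 2 n^{2}$ ($r{\left(n \right)} = \left(\left(n^{2} + n n\right) - 5\right) + n = \left(\left(n^{2} + n^{2}\right) - 5\right) + n = \left(2 n^{2} - 5\right) + n = \left(-5 + 2 n^{2}\right) + n = -5 + n + 2 n^{2}$)
$U{\left(S,N \right)} = N \left(25 - 10 S^{2} - 5 S\right)$ ($U{\left(S,N \right)} = - 5 \left(-5 + S + 2 S^{2}\right) N = \left(25 - 10 S^{2} - 5 S\right) N = N \left(25 - 10 S^{2} - 5 S\right)$)
$\frac{39451 + U{\left(26,-182 \right)}}{20051 - 44850} = \frac{39451 + 5 \left(-182\right) \left(5 - 26 - 2 \cdot 26^{2}\right)}{20051 - 44850} = \frac{39451 + 5 \left(-182\right) \left(5 - 26 - 1352\right)}{-24799} = \left(39451 + 5 \left(-182\right) \left(5 - 26 - 1352\right)\right) \left(- \frac{1}{24799}\right) = \left(39451 + 5 \left(-182\right) \left(-1373\right)\right) \left(- \frac{1}{24799}\right) = \left(39451 + 1249430\right) \left(- \frac{1}{24799}\right) = 1288881 \left(- \frac{1}{24799}\right) = - \frac{1288881}{24799}$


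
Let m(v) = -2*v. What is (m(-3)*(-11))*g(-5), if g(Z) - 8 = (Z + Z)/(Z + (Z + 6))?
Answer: -693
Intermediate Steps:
g(Z) = 8 + 2*Z/(6 + 2*Z) (g(Z) = 8 + (Z + Z)/(Z + (Z + 6)) = 8 + (2*Z)/(Z + (6 + Z)) = 8 + (2*Z)/(6 + 2*Z) = 8 + 2*Z/(6 + 2*Z))
(m(-3)*(-11))*g(-5) = (-2*(-3)*(-11))*(3*(8 + 3*(-5))/(3 - 5)) = (6*(-11))*(3*(8 - 15)/(-2)) = -198*(-1)*(-7)/2 = -66*21/2 = -693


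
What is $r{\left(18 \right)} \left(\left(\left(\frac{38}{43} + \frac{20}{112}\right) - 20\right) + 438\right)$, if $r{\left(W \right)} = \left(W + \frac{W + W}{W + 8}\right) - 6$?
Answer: $\frac{43895937}{7826} \approx 5609.0$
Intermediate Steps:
$r{\left(W \right)} = -6 + W + \frac{2 W}{8 + W}$ ($r{\left(W \right)} = \left(W + \frac{2 W}{8 + W}\right) - 6 = -6 + W + \frac{2 W}{8 + W}$)
$r{\left(18 \right)} \left(\left(\left(\frac{38}{43} + \frac{20}{112}\right) - 20\right) + 438\right) = \frac{-48 + 18^{2} + 4 \cdot 18}{8 + 18} \left(\left(\left(\frac{38}{43} + \frac{20}{112}\right) - 20\right) + 438\right) = \frac{-48 + 324 + 72}{26} \left(\left(\left(38 \cdot \frac{1}{43} + 20 \cdot \frac{1}{112}\right) - 20\right) + 438\right) = \frac{1}{26} \cdot 348 \left(\left(\left(\frac{38}{43} + \frac{5}{28}\right) - 20\right) + 438\right) = \frac{174 \left(\left(\frac{1279}{1204} - 20\right) + 438\right)}{13} = \frac{174 \left(- \frac{22801}{1204} + 438\right)}{13} = \frac{174}{13} \cdot \frac{504551}{1204} = \frac{43895937}{7826}$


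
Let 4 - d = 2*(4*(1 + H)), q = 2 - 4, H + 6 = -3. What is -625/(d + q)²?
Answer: -625/4356 ≈ -0.14348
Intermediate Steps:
H = -9 (H = -6 - 3 = -9)
q = -2
d = 68 (d = 4 - 2*4*(1 - 9) = 4 - 2*4*(-8) = 4 - 2*(-32) = 4 - 1*(-64) = 4 + 64 = 68)
-625/(d + q)² = -625/(68 - 2)² = -625/(66²) = -625/4356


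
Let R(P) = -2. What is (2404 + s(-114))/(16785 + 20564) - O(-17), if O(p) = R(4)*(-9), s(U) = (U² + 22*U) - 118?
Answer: -659508/37349 ≈ -17.658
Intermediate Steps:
s(U) = -118 + U² + 22*U
O(p) = 18 (O(p) = -2*(-9) = 18)
(2404 + s(-114))/(16785 + 20564) - O(-17) = (2404 + (-118 + (-114)² + 22*(-114)))/(16785 + 20564) - 1*18 = (2404 + (-118 + 12996 - 2508))/37349 - 18 = (2404 + 10370)*(1/37349) - 18 = 12774*(1/37349) - 18 = 12774/37349 - 18 = -659508/37349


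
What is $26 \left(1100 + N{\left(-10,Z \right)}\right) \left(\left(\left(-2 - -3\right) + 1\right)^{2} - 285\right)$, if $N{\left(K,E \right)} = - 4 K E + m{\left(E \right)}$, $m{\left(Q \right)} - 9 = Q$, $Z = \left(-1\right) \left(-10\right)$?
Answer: $-11097814$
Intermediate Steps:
$Z = 10$
$m{\left(Q \right)} = 9 + Q$
$N{\left(K,E \right)} = 9 + E - 4 E K$ ($N{\left(K,E \right)} = - 4 K E + \left(9 + E\right) = - 4 E K + \left(9 + E\right) = 9 + E - 4 E K$)
$26 \left(1100 + N{\left(-10,Z \right)}\right) \left(\left(\left(-2 - -3\right) + 1\right)^{2} - 285\right) = 26 \left(1100 + \left(9 + 10 - 40 \left(-10\right)\right)\right) \left(\left(\left(-2 - -3\right) + 1\right)^{2} - 285\right) = 26 \left(1100 + \left(9 + 10 + 400\right)\right) \left(\left(\left(-2 + 3\right) + 1\right)^{2} - 285\right) = 26 \left(1100 + 419\right) \left(\left(1 + 1\right)^{2} - 285\right) = 26 \cdot 1519 \left(2^{2} - 285\right) = 26 \cdot 1519 \left(4 - 285\right) = 26 \cdot 1519 \left(-281\right) = 26 \left(-426839\right) = -11097814$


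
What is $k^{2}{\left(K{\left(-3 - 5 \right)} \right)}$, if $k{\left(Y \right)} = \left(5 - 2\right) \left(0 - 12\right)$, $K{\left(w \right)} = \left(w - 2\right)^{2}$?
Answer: $1296$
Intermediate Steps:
$K{\left(w \right)} = \left(-2 + w\right)^{2}$
$k{\left(Y \right)} = -36$ ($k{\left(Y \right)} = 3 \left(-12\right) = -36$)
$k^{2}{\left(K{\left(-3 - 5 \right)} \right)} = \left(-36\right)^{2} = 1296$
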